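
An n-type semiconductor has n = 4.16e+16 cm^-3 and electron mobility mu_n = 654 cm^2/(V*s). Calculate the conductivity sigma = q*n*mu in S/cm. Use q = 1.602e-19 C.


Step 1: sigma = q * n * mu
Step 2: sigma = 1.602e-19 * 4.16e+16 * 654
Step 3: sigma = 4.358e+00 S/cm

4.358e+00


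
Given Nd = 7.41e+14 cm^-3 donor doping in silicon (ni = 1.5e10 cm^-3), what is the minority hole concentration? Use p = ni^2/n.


Step 1: Since Nd >> ni, n ≈ Nd = 7.41e+14 cm^-3
Step 2: p = ni^2 / n = (1.5e10)^2 / 7.41e+14
Step 3: p = 2.25e20 / 7.41e+14 = 3.04e+05 cm^-3

3.04e+05


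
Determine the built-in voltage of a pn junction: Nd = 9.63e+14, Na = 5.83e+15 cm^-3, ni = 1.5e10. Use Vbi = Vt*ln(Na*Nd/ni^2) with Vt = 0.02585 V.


Step 1: Compute Na*Nd/ni^2 = 5.83e+15 * 9.63e+14 / (1.5e10)^2 = 2.4952e+10
Step 2: ln(2.4952e+10) = 23.9402
Step 3: Vbi = 0.02585 * 23.9402 = 0.619 V

0.619


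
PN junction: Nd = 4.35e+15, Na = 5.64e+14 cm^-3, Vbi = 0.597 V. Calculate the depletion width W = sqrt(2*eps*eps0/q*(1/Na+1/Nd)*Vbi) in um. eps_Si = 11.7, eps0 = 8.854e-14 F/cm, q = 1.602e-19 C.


Step 1: 1/Na + 1/Nd = 1/5.64e+14 + 1/4.35e+15 = 2.00293e-15
Step 2: 2*eps*eps0/q = 2*11.7*8.854e-14/1.602e-19 = 1.293281e+07
Step 3: W^2 = 1.293281e+07 * 2.00293e-15 * 0.597 = 1.54644e-08
Step 4: W = sqrt(1.54644e-08) = 1.244e-04 cm = 1.244 um

1.244


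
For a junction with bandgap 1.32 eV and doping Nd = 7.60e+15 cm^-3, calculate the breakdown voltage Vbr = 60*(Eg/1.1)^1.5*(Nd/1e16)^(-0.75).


Step 1: Eg/1.1 = 1.32/1.1 = 1.200000
Step 2: (Eg/1.1)^1.5 = 1.200000^1.5 = 1.314534
Step 3: (Nd/1e16)^(-0.75) = (0.76)^(-0.75) = 1.228541
Step 4: Vbr = 60 * 1.314534 * 1.228541 = 96.9 V

96.9


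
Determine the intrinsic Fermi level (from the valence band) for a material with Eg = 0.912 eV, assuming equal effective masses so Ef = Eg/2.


Step 1: For an intrinsic semiconductor, the Fermi level sits at midgap.
Step 2: Ef = Eg / 2 = 0.912 / 2 = 0.456 eV

0.456


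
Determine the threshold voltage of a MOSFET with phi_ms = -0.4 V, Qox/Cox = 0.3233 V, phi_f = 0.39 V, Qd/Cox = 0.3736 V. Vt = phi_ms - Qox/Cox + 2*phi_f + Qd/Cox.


Step 1: Vt = phi_ms - Qox/Cox + 2*phi_f + Qd/Cox
Step 2: Vt = -0.4 - 0.3233 + 2*0.39 + 0.3736
Step 3: Vt = -0.4 - 0.3233 + 0.78 + 0.3736
Step 4: Vt = 0.4303 V

0.4303


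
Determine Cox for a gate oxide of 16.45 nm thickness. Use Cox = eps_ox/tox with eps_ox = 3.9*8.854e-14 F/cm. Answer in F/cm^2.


Step 1: eps_ox = 3.9 * 8.854e-14 = 3.45306e-13 F/cm
Step 2: tox in cm = 16.45 nm * 1e-7 = 1.6450e-06 cm
Step 3: Cox = 3.45306e-13 / 1.6450e-06 = 2.10e-07 F/cm^2

2.10e-07


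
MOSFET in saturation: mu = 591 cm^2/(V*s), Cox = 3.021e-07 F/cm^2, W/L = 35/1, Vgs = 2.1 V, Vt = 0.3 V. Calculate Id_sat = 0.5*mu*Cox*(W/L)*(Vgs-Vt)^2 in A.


Step 1: Overdrive voltage Vov = Vgs - Vt = 2.1 - 0.3 = 1.8 V
Step 2: W/L = 35/1 = 35
Step 3: Id = 0.5 * 591 * 3.021e-07 * 35 * 1.8^2
Step 4: Id = 1.01e-02 A

1.01e-02


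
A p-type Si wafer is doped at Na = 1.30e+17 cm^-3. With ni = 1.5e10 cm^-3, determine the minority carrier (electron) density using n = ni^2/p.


Step 1: Majority hole concentration p ≈ Na = 1.30e+17 cm^-3
Step 2: n = ni^2 / Na = (1.5e10)^2 / 1.30e+17
Step 3: n = 1.73e+03 cm^-3

1.73e+03


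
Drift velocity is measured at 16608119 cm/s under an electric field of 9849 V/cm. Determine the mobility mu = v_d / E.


Step 1: mu = v_d / E
Step 2: mu = 16608119 / 9849
Step 3: mu = 1686.27 cm^2/(V*s)

1686.27


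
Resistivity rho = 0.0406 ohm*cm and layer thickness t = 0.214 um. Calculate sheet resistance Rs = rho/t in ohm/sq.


Step 1: Convert thickness to cm: t = 0.214 um = 2.1400e-05 cm
Step 2: Rs = rho / t = 0.0406 / 2.1400e-05
Step 3: Rs = 1897.2 ohm/sq

1897.2


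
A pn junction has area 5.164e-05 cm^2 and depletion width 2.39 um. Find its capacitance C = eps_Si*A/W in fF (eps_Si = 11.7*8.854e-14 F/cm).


Step 1: eps_Si = 11.7 * 8.854e-14 = 1.035918e-12 F/cm
Step 2: W in cm = 2.39 * 1e-4 = 2.39e-04 cm
Step 3: C = 1.035918e-12 * 5.164e-05 / 2.39e-04 = 2.238276e-13 F
Step 4: C = 223.83 fF

223.83


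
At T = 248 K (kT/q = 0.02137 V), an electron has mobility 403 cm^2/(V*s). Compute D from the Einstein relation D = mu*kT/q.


Step 1: D = mu * (kT/q)
Step 2: D = 403 * 0.02137
Step 3: D = 8.61 cm^2/s

8.61


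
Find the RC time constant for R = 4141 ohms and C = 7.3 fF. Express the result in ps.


Step 1: tau = R * C
Step 2: tau = 4141 * 7.3 fF = 4141 * 7.3e-15 F
Step 3: tau = 3.02293e-11 s = 30.2293 ps

30.2293


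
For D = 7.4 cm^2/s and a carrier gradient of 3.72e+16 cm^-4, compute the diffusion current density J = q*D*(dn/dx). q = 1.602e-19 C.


Step 1: J = q * D * (dn/dx)
Step 2: J = 1.602e-19 * 7.4 * 3.72e+16
Step 3: J = 4.41e-02 A/cm^2

4.41e-02


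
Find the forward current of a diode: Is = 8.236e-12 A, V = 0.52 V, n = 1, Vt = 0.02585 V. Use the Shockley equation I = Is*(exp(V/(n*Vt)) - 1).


Step 1: V/(n*Vt) = 0.52/(1*0.02585) = 20.1161
Step 2: exp(20.1161) = 5.4489e+08
Step 3: I = 8.236e-12 * (5.4489e+08 - 1) = 4.49e-03 A

4.49e-03


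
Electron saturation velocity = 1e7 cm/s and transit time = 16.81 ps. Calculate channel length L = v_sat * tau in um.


Step 1: tau in seconds = 16.81 ps * 1e-12 = 1.6810e-11 s
Step 2: L = v_sat * tau = 1e7 * 1.6810e-11 = 1.6810e-04 cm
Step 3: L in um = 1.6810e-04 * 1e4 = 1.681 um

1.681


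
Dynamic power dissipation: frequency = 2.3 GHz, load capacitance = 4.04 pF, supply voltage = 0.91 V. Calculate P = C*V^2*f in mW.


Step 1: V^2 = 0.91^2 = 0.8281 V^2
Step 2: P = C*V^2*f = 4.04e-12 F * 0.8281 * 2.3e9 Hz
Step 3: P = 7.6947052e-03 W
Step 4: P = 7.695 mW

7.695


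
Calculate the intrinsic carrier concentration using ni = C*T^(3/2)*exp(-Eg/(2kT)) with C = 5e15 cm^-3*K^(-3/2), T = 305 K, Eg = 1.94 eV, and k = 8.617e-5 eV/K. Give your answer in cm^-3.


Step 1: Compute kT = 8.617e-5 * 305 = 0.02628185 eV
Step 2: Exponent = -Eg/(2kT) = -1.94/(2*0.02628185) = -36.90760
Step 3: T^(3/2) = 305^1.5 = 5326.60
Step 4: ni = 5e15 * 5326.60 * exp(-36.90760) = 2.49e+03 cm^-3

2.49e+03


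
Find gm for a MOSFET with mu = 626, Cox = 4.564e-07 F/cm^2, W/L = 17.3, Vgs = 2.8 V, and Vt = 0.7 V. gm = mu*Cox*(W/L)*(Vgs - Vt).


Step 1: Vov = Vgs - Vt = 2.8 - 0.7 = 2.1 V
Step 2: gm = mu * Cox * (W/L) * Vov
Step 3: gm = 626 * 4.564e-07 * 17.3 * 2.1 = 1.04e-02 S

1.04e-02


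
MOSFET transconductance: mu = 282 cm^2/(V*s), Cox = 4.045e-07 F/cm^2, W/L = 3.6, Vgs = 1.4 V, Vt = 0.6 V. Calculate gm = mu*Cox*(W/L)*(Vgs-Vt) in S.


Step 1: Vov = Vgs - Vt = 1.4 - 0.6 = 0.8 V
Step 2: gm = mu * Cox * (W/L) * Vov
Step 3: gm = 282 * 4.045e-07 * 3.6 * 0.8 = 3.29e-04 S

3.29e-04


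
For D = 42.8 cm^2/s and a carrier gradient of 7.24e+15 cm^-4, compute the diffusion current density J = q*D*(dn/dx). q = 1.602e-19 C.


Step 1: J = q * D * (dn/dx)
Step 2: J = 1.602e-19 * 42.8 * 7.24e+15
Step 3: J = 4.96e-02 A/cm^2

4.96e-02


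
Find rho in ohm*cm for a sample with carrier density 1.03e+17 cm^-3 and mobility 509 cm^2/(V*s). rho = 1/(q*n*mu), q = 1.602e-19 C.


Step 1: sigma = q * n * mu = 1.602e-19 * 1.03e+17 * 509 = 8.39881e+00 S/cm
Step 2: rho = 1 / sigma = 1 / 8.39881e+00 = 0.1191 ohm*cm

0.1191


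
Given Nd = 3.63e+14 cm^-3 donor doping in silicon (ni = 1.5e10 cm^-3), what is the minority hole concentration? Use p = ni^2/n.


Step 1: Since Nd >> ni, n ≈ Nd = 3.63e+14 cm^-3
Step 2: p = ni^2 / n = (1.5e10)^2 / 3.63e+14
Step 3: p = 2.25e20 / 3.63e+14 = 6.20e+05 cm^-3

6.20e+05


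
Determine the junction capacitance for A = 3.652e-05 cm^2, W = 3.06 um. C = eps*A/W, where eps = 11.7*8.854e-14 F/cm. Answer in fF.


Step 1: eps_Si = 11.7 * 8.854e-14 = 1.035918e-12 F/cm
Step 2: W in cm = 3.06 * 1e-4 = 3.06e-04 cm
Step 3: C = 1.035918e-12 * 3.652e-05 / 3.06e-04 = 1.236331e-13 F
Step 4: C = 123.63 fF

123.63


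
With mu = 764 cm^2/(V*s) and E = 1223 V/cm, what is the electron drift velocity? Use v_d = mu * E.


Step 1: v_d = mu * E
Step 2: v_d = 764 * 1223 = 934372
Step 3: v_d = 9.34e+05 cm/s

9.34e+05


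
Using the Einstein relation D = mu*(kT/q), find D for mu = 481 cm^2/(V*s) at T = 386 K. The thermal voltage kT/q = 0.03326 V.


Step 1: D = mu * (kT/q)
Step 2: D = 481 * 0.03326
Step 3: D = 16.0 cm^2/s

16.0


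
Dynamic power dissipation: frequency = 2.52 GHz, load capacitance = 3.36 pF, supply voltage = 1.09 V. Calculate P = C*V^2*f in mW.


Step 1: V^2 = 1.09^2 = 1.1881 V^2
Step 2: P = C*V^2*f = 3.36e-12 F * 1.1881 * 2.52e9 Hz
Step 3: P = 1.005988032e-02 W
Step 4: P = 10.06 mW

10.06


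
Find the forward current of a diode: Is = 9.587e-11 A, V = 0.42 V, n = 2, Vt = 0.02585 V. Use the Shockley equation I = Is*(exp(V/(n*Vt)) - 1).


Step 1: V/(n*Vt) = 0.42/(2*0.02585) = 8.1238
Step 2: exp(8.1238) = 3.3738e+03
Step 3: I = 9.587e-11 * (3.3738e+03 - 1) = 3.23e-07 A

3.23e-07


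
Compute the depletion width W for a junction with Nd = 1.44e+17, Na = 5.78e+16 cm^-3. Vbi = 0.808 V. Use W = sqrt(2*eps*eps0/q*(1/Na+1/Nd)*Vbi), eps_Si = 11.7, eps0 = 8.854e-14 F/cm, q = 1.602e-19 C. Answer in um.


Step 1: 1/Na + 1/Nd = 1/5.78e+16 + 1/1.44e+17 = 2.42455e-17
Step 2: 2*eps*eps0/q = 2*11.7*8.854e-14/1.602e-19 = 1.293281e+07
Step 3: W^2 = 1.293281e+07 * 2.42455e-17 * 0.808 = 2.53358e-10
Step 4: W = sqrt(2.53358e-10) = 1.592e-05 cm = 0.1592 um

0.1592


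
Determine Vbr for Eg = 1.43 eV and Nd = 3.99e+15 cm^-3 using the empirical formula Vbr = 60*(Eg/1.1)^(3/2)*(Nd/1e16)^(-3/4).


Step 1: Eg/1.1 = 1.43/1.1 = 1.300000
Step 2: (Eg/1.1)^1.5 = 1.300000^1.5 = 1.482228
Step 3: (Nd/1e16)^(-0.75) = (0.399)^(-0.75) = 1.991913
Step 4: Vbr = 60 * 1.482228 * 1.991913 = 177.1 V

177.1


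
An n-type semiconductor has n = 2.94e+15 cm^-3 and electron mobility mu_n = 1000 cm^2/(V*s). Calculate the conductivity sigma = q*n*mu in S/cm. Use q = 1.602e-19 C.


Step 1: sigma = q * n * mu
Step 2: sigma = 1.602e-19 * 2.94e+15 * 1000
Step 3: sigma = 4.710e-01 S/cm

4.710e-01


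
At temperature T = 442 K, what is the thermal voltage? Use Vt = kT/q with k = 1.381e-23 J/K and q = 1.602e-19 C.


Step 1: kT = 1.381e-23 * 442 = 6.10402e-21 J
Step 2: Vt = kT/q = 6.10402e-21 / 1.602e-19
Step 3: Vt = 0.0381 V

0.0381


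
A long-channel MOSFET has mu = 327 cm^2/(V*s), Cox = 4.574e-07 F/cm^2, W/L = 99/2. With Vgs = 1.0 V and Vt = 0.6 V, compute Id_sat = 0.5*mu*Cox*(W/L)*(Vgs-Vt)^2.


Step 1: Overdrive voltage Vov = Vgs - Vt = 1.0 - 0.6 = 0.4 V
Step 2: W/L = 99/2 = 49.5
Step 3: Id = 0.5 * 327 * 4.574e-07 * 49.5 * 0.4^2
Step 4: Id = 5.92e-04 A

5.92e-04


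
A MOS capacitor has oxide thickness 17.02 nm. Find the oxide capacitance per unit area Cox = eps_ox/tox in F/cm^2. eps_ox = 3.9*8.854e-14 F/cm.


Step 1: eps_ox = 3.9 * 8.854e-14 = 3.45306e-13 F/cm
Step 2: tox in cm = 17.02 nm * 1e-7 = 1.7020e-06 cm
Step 3: Cox = 3.45306e-13 / 1.7020e-06 = 2.03e-07 F/cm^2

2.03e-07


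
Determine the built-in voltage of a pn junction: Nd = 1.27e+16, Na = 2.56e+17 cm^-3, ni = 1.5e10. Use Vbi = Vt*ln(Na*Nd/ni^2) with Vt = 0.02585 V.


Step 1: Compute Na*Nd/ni^2 = 2.56e+17 * 1.27e+16 / (1.5e10)^2 = 1.4450e+13
Step 2: ln(1.4450e+13) = 30.3017
Step 3: Vbi = 0.02585 * 30.3017 = 0.783 V

0.783


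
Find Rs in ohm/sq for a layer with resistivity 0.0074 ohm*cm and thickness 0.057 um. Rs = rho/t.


Step 1: Convert thickness to cm: t = 0.057 um = 5.7000e-06 cm
Step 2: Rs = rho / t = 0.0074 / 5.7000e-06
Step 3: Rs = 1298.2 ohm/sq

1298.2


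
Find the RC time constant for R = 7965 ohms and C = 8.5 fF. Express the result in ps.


Step 1: tau = R * C
Step 2: tau = 7965 * 8.5 fF = 7965 * 8.5e-15 F
Step 3: tau = 6.77025e-11 s = 67.7025 ps

67.7025


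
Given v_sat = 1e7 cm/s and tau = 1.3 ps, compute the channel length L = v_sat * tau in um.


Step 1: tau in seconds = 1.3 ps * 1e-12 = 1.3000e-12 s
Step 2: L = v_sat * tau = 1e7 * 1.3000e-12 = 1.3000e-05 cm
Step 3: L in um = 1.3000e-05 * 1e4 = 0.13 um

0.13


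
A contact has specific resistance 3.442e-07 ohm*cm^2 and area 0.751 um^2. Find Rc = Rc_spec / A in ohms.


Step 1: Convert area to cm^2: 0.751 um^2 = 7.5100e-09 cm^2
Step 2: Rc = Rc_spec / A = 3.442e-07 / 7.5100e-09
Step 3: Rc = 4.58e+01 ohms

4.58e+01


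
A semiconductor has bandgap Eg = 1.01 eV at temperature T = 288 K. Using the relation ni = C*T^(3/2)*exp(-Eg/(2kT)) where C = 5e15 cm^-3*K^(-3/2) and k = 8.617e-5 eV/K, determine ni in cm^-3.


Step 1: Compute kT = 8.617e-5 * 288 = 0.02481696 eV
Step 2: Exponent = -Eg/(2kT) = -1.01/(2*0.02481696) = -20.34899
Step 3: T^(3/2) = 288^1.5 = 4887.52
Step 4: ni = 5e15 * 4887.52 * exp(-20.34899) = 3.55e+10 cm^-3

3.55e+10


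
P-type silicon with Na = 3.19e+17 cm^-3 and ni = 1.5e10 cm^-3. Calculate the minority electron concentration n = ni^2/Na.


Step 1: Majority hole concentration p ≈ Na = 3.19e+17 cm^-3
Step 2: n = ni^2 / Na = (1.5e10)^2 / 3.19e+17
Step 3: n = 7.05e+02 cm^-3

7.05e+02


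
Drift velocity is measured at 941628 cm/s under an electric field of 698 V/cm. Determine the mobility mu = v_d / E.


Step 1: mu = v_d / E
Step 2: mu = 941628 / 698
Step 3: mu = 1349.04 cm^2/(V*s)

1349.04


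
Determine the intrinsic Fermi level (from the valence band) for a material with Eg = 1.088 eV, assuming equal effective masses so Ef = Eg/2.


Step 1: For an intrinsic semiconductor, the Fermi level sits at midgap.
Step 2: Ef = Eg / 2 = 1.088 / 2 = 0.544 eV

0.544


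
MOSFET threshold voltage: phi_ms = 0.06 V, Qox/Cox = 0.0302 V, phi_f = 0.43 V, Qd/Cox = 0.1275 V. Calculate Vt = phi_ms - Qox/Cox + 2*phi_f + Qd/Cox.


Step 1: Vt = phi_ms - Qox/Cox + 2*phi_f + Qd/Cox
Step 2: Vt = 0.06 - 0.0302 + 2*0.43 + 0.1275
Step 3: Vt = 0.06 - 0.0302 + 0.86 + 0.1275
Step 4: Vt = 1.0173 V

1.0173


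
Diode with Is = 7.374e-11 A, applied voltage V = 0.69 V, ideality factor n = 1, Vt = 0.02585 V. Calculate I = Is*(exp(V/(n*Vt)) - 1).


Step 1: V/(n*Vt) = 0.69/(1*0.02585) = 26.6925
Step 2: exp(26.6925) = 3.9121e+11
Step 3: I = 7.374e-11 * (3.9121e+11 - 1) = 2.88e+01 A

2.88e+01


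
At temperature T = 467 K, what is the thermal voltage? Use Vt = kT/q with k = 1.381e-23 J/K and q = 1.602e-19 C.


Step 1: kT = 1.381e-23 * 467 = 6.44927e-21 J
Step 2: Vt = kT/q = 6.44927e-21 / 1.602e-19
Step 3: Vt = 0.04026 V

0.04026


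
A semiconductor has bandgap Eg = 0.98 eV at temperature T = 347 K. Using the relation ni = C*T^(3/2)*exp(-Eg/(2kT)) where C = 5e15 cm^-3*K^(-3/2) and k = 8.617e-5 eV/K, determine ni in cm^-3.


Step 1: Compute kT = 8.617e-5 * 347 = 0.02990099 eV
Step 2: Exponent = -Eg/(2kT) = -0.98/(2*0.02990099) = -16.38742
Step 3: T^(3/2) = 347^1.5 = 6463.89
Step 4: ni = 5e15 * 6463.89 * exp(-16.38742) = 2.47e+12 cm^-3

2.47e+12


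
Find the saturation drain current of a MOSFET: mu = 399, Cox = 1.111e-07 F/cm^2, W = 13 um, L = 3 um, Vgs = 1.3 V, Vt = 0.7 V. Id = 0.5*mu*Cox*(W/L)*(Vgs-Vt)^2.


Step 1: Overdrive voltage Vov = Vgs - Vt = 1.3 - 0.7 = 0.6 V
Step 2: W/L = 13/3 = 4.33333
Step 3: Id = 0.5 * 399 * 1.111e-07 * 4.33333 * 0.6^2
Step 4: Id = 3.46e-05 A

3.46e-05


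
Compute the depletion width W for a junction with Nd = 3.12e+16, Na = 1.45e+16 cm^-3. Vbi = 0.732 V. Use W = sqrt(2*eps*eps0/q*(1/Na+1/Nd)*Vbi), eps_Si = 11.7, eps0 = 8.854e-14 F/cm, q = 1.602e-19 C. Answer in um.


Step 1: 1/Na + 1/Nd = 1/1.45e+16 + 1/3.12e+16 = 1.01017e-16
Step 2: 2*eps*eps0/q = 2*11.7*8.854e-14/1.602e-19 = 1.293281e+07
Step 3: W^2 = 1.293281e+07 * 1.01017e-16 * 0.732 = 9.56309e-10
Step 4: W = sqrt(9.56309e-10) = 3.092e-05 cm = 0.3092 um

0.3092


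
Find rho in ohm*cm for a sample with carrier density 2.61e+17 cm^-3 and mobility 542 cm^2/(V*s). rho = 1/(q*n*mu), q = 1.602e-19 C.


Step 1: sigma = q * n * mu = 1.602e-19 * 2.61e+17 * 542 = 2.26622e+01 S/cm
Step 2: rho = 1 / sigma = 1 / 2.26622e+01 = 0.04413 ohm*cm

0.04413


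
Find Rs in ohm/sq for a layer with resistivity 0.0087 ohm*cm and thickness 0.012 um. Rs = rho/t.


Step 1: Convert thickness to cm: t = 0.012 um = 1.2000e-06 cm
Step 2: Rs = rho / t = 0.0087 / 1.2000e-06
Step 3: Rs = 7250.0 ohm/sq

7250.0


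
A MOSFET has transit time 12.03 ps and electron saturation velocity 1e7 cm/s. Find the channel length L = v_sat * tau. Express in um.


Step 1: tau in seconds = 12.03 ps * 1e-12 = 1.2030e-11 s
Step 2: L = v_sat * tau = 1e7 * 1.2030e-11 = 1.2030e-04 cm
Step 3: L in um = 1.2030e-04 * 1e4 = 1.203 um

1.203


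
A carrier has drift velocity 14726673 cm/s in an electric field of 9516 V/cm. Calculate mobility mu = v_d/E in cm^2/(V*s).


Step 1: mu = v_d / E
Step 2: mu = 14726673 / 9516
Step 3: mu = 1547.57 cm^2/(V*s)

1547.57


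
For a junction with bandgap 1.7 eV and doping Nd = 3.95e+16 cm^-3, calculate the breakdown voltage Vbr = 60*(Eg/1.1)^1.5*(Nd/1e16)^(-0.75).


Step 1: Eg/1.1 = 1.7/1.1 = 1.545455
Step 2: (Eg/1.1)^1.5 = 1.545455^1.5 = 1.921253
Step 3: (Nd/1e16)^(-0.75) = (3.95)^(-0.75) = 0.356905
Step 4: Vbr = 60 * 1.921253 * 0.356905 = 41.1 V

41.1


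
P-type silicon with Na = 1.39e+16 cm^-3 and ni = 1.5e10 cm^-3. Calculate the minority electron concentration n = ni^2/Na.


Step 1: Majority hole concentration p ≈ Na = 1.39e+16 cm^-3
Step 2: n = ni^2 / Na = (1.5e10)^2 / 1.39e+16
Step 3: n = 1.62e+04 cm^-3

1.62e+04


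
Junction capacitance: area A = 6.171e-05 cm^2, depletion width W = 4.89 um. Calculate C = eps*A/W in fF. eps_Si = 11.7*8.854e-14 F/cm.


Step 1: eps_Si = 11.7 * 8.854e-14 = 1.035918e-12 F/cm
Step 2: W in cm = 4.89 * 1e-4 = 4.89e-04 cm
Step 3: C = 1.035918e-12 * 6.171e-05 / 4.89e-04 = 1.307290e-13 F
Step 4: C = 130.73 fF

130.73


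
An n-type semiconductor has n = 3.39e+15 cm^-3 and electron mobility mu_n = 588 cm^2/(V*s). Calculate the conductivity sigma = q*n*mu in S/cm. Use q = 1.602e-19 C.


Step 1: sigma = q * n * mu
Step 2: sigma = 1.602e-19 * 3.39e+15 * 588
Step 3: sigma = 3.193e-01 S/cm

3.193e-01


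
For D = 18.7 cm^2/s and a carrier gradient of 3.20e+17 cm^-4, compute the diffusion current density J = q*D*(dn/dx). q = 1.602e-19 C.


Step 1: J = q * D * (dn/dx)
Step 2: J = 1.602e-19 * 18.7 * 3.20e+17
Step 3: J = 9.59e-01 A/cm^2

9.59e-01


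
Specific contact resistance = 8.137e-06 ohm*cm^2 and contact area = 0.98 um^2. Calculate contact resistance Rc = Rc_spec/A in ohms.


Step 1: Convert area to cm^2: 0.98 um^2 = 9.8000e-09 cm^2
Step 2: Rc = Rc_spec / A = 8.137e-06 / 9.8000e-09
Step 3: Rc = 8.30e+02 ohms

8.30e+02


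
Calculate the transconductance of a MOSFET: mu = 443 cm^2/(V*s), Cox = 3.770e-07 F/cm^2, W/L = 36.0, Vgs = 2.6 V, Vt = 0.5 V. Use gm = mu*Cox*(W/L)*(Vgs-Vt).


Step 1: Vov = Vgs - Vt = 2.6 - 0.5 = 2.1 V
Step 2: gm = mu * Cox * (W/L) * Vov
Step 3: gm = 443 * 3.770e-07 * 36.0 * 2.1 = 1.26e-02 S

1.26e-02


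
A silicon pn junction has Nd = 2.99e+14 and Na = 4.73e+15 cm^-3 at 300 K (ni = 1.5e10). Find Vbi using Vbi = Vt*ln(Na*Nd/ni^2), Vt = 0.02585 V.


Step 1: Compute Na*Nd/ni^2 = 4.73e+15 * 2.99e+14 / (1.5e10)^2 = 6.2856e+09
Step 2: ln(6.2856e+09) = 22.5615
Step 3: Vbi = 0.02585 * 22.5615 = 0.583 V

0.583


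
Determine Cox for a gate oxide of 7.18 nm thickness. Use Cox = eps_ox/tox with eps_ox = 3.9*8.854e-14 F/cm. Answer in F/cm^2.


Step 1: eps_ox = 3.9 * 8.854e-14 = 3.45306e-13 F/cm
Step 2: tox in cm = 7.18 nm * 1e-7 = 7.1800e-07 cm
Step 3: Cox = 3.45306e-13 / 7.1800e-07 = 4.81e-07 F/cm^2

4.81e-07


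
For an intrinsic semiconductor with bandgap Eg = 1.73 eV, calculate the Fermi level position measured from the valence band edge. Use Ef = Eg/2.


Step 1: For an intrinsic semiconductor, the Fermi level sits at midgap.
Step 2: Ef = Eg / 2 = 1.73 / 2 = 0.865 eV

0.865


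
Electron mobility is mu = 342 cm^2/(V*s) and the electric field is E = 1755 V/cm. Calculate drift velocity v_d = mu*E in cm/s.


Step 1: v_d = mu * E
Step 2: v_d = 342 * 1755 = 600210
Step 3: v_d = 6.00e+05 cm/s

6.00e+05


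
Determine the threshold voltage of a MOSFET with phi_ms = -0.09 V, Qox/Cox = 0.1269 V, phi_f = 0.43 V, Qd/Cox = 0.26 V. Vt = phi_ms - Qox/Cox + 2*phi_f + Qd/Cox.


Step 1: Vt = phi_ms - Qox/Cox + 2*phi_f + Qd/Cox
Step 2: Vt = -0.09 - 0.1269 + 2*0.43 + 0.26
Step 3: Vt = -0.09 - 0.1269 + 0.86 + 0.26
Step 4: Vt = 0.9031 V

0.9031


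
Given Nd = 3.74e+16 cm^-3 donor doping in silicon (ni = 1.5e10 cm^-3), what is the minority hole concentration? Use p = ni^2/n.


Step 1: Since Nd >> ni, n ≈ Nd = 3.74e+16 cm^-3
Step 2: p = ni^2 / n = (1.5e10)^2 / 3.74e+16
Step 3: p = 2.25e20 / 3.74e+16 = 6.02e+03 cm^-3

6.02e+03


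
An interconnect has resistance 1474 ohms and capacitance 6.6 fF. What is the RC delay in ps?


Step 1: tau = R * C
Step 2: tau = 1474 * 6.6 fF = 1474 * 6.6e-15 F
Step 3: tau = 9.7284e-12 s = 9.7284 ps

9.7284


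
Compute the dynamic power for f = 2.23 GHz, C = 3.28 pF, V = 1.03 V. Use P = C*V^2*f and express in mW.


Step 1: V^2 = 1.03^2 = 1.0609 V^2
Step 2: P = C*V^2*f = 3.28e-12 F * 1.0609 * 2.23e9 Hz
Step 3: P = 7.75984696e-03 W
Step 4: P = 7.76 mW

7.76


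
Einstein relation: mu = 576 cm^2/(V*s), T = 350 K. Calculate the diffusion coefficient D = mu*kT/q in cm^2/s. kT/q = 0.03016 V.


Step 1: D = mu * (kT/q)
Step 2: D = 576 * 0.03016
Step 3: D = 17.37 cm^2/s

17.37


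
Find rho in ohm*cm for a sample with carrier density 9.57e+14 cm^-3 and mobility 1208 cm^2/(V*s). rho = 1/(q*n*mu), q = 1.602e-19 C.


Step 1: sigma = q * n * mu = 1.602e-19 * 9.57e+14 * 1208 = 1.85200e-01 S/cm
Step 2: rho = 1 / sigma = 1 / 1.85200e-01 = 5.4 ohm*cm

5.4


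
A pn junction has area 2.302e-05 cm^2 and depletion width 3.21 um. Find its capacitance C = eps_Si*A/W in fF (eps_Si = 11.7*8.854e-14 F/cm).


Step 1: eps_Si = 11.7 * 8.854e-14 = 1.035918e-12 F/cm
Step 2: W in cm = 3.21 * 1e-4 = 3.21e-04 cm
Step 3: C = 1.035918e-12 * 2.302e-05 / 3.21e-04 = 7.428920e-14 F
Step 4: C = 74.29 fF

74.29


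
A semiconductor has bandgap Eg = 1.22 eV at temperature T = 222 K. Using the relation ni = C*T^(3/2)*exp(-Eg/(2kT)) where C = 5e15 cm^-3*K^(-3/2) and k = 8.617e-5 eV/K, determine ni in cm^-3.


Step 1: Compute kT = 8.617e-5 * 222 = 0.01912974 eV
Step 2: Exponent = -Eg/(2kT) = -1.22/(2*0.01912974) = -31.88752
Step 3: T^(3/2) = 222^1.5 = 3307.73
Step 4: ni = 5e15 * 3307.73 * exp(-31.88752) = 2.34e+05 cm^-3

2.34e+05


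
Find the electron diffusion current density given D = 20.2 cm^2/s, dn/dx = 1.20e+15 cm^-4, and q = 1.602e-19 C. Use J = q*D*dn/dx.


Step 1: J = q * D * (dn/dx)
Step 2: J = 1.602e-19 * 20.2 * 1.20e+15
Step 3: J = 3.88e-03 A/cm^2

3.88e-03


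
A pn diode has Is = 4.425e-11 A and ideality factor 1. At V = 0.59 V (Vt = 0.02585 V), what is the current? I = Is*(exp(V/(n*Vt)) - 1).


Step 1: V/(n*Vt) = 0.59/(1*0.02585) = 22.8240
Step 2: exp(22.8240) = 8.1722e+09
Step 3: I = 4.425e-11 * (8.1722e+09 - 1) = 3.62e-01 A

3.62e-01


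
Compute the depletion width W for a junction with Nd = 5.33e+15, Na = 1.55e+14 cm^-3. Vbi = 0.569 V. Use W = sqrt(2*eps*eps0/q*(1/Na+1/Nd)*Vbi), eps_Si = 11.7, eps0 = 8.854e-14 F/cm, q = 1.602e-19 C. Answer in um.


Step 1: 1/Na + 1/Nd = 1/1.55e+14 + 1/5.33e+15 = 6.63923e-15
Step 2: 2*eps*eps0/q = 2*11.7*8.854e-14/1.602e-19 = 1.293281e+07
Step 3: W^2 = 1.293281e+07 * 6.63923e-15 * 0.569 = 4.88566e-08
Step 4: W = sqrt(4.88566e-08) = 2.210e-04 cm = 2.21 um

2.21


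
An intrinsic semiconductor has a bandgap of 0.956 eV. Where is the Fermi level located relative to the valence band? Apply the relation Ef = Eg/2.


Step 1: For an intrinsic semiconductor, the Fermi level sits at midgap.
Step 2: Ef = Eg / 2 = 0.956 / 2 = 0.478 eV

0.478


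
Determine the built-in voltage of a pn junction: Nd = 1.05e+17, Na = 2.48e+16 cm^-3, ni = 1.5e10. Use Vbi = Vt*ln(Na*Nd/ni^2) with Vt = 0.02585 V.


Step 1: Compute Na*Nd/ni^2 = 2.48e+16 * 1.05e+17 / (1.5e10)^2 = 1.1573e+13
Step 2: ln(1.1573e+13) = 30.0797
Step 3: Vbi = 0.02585 * 30.0797 = 0.778 V

0.778


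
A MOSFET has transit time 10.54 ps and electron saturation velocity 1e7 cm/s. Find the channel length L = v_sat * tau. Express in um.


Step 1: tau in seconds = 10.54 ps * 1e-12 = 1.0540e-11 s
Step 2: L = v_sat * tau = 1e7 * 1.0540e-11 = 1.0540e-04 cm
Step 3: L in um = 1.0540e-04 * 1e4 = 1.054 um

1.054


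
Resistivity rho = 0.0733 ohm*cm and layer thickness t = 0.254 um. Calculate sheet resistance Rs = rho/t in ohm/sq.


Step 1: Convert thickness to cm: t = 0.254 um = 2.5400e-05 cm
Step 2: Rs = rho / t = 0.0733 / 2.5400e-05
Step 3: Rs = 2885.8 ohm/sq

2885.8


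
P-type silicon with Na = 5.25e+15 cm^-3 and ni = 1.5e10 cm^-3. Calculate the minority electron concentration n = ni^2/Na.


Step 1: Majority hole concentration p ≈ Na = 5.25e+15 cm^-3
Step 2: n = ni^2 / Na = (1.5e10)^2 / 5.25e+15
Step 3: n = 4.29e+04 cm^-3

4.29e+04


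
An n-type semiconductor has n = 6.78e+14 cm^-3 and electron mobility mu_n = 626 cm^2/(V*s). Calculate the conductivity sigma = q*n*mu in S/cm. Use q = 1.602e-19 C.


Step 1: sigma = q * n * mu
Step 2: sigma = 1.602e-19 * 6.78e+14 * 626
Step 3: sigma = 6.799e-02 S/cm

6.799e-02


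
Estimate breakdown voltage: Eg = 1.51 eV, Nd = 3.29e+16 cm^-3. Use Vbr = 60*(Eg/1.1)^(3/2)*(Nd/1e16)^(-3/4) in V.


Step 1: Eg/1.1 = 1.51/1.1 = 1.372727
Step 2: (Eg/1.1)^1.5 = 1.372727^1.5 = 1.608334
Step 3: (Nd/1e16)^(-0.75) = (3.29)^(-0.75) = 0.409358
Step 4: Vbr = 60 * 1.608334 * 0.409358 = 39.5 V

39.5


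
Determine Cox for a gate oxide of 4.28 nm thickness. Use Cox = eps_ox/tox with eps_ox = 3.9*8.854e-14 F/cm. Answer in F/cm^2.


Step 1: eps_ox = 3.9 * 8.854e-14 = 3.45306e-13 F/cm
Step 2: tox in cm = 4.28 nm * 1e-7 = 4.2800e-07 cm
Step 3: Cox = 3.45306e-13 / 4.2800e-07 = 8.07e-07 F/cm^2

8.07e-07


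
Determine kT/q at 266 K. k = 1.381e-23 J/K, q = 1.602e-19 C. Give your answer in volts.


Step 1: kT = 1.381e-23 * 266 = 3.67346e-21 J
Step 2: Vt = kT/q = 3.67346e-21 / 1.602e-19
Step 3: Vt = 0.02293 V

0.02293


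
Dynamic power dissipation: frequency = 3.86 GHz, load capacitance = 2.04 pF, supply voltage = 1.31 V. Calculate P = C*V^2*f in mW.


Step 1: V^2 = 1.31^2 = 1.7161 V^2
Step 2: P = C*V^2*f = 2.04e-12 F * 1.7161 * 3.86e9 Hz
Step 3: P = 1.351325784e-02 W
Step 4: P = 13.513 mW

13.513


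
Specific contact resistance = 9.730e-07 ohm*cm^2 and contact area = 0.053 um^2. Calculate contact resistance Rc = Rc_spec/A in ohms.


Step 1: Convert area to cm^2: 0.053 um^2 = 5.3000e-10 cm^2
Step 2: Rc = Rc_spec / A = 9.730e-07 / 5.3000e-10
Step 3: Rc = 1.84e+03 ohms

1.84e+03


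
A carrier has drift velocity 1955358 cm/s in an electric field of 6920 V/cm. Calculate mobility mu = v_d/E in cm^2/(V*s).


Step 1: mu = v_d / E
Step 2: mu = 1955358 / 6920
Step 3: mu = 282.57 cm^2/(V*s)

282.57


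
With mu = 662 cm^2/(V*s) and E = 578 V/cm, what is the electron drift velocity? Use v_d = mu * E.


Step 1: v_d = mu * E
Step 2: v_d = 662 * 578 = 382636
Step 3: v_d = 3.83e+05 cm/s

3.83e+05


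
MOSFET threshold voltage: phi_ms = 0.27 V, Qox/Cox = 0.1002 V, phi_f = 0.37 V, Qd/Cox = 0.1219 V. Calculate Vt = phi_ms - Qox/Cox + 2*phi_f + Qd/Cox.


Step 1: Vt = phi_ms - Qox/Cox + 2*phi_f + Qd/Cox
Step 2: Vt = 0.27 - 0.1002 + 2*0.37 + 0.1219
Step 3: Vt = 0.27 - 0.1002 + 0.74 + 0.1219
Step 4: Vt = 1.0317 V

1.0317


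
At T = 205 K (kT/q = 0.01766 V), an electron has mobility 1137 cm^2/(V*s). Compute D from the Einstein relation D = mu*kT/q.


Step 1: D = mu * (kT/q)
Step 2: D = 1137 * 0.01766
Step 3: D = 20.08 cm^2/s

20.08


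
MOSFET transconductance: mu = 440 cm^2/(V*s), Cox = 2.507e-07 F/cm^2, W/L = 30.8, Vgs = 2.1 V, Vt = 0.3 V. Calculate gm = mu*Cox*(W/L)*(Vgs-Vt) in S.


Step 1: Vov = Vgs - Vt = 2.1 - 0.3 = 1.8 V
Step 2: gm = mu * Cox * (W/L) * Vov
Step 3: gm = 440 * 2.507e-07 * 30.8 * 1.8 = 6.12e-03 S

6.12e-03


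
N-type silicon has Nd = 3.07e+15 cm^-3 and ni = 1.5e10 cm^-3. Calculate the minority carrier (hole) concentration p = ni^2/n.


Step 1: Since Nd >> ni, n ≈ Nd = 3.07e+15 cm^-3
Step 2: p = ni^2 / n = (1.5e10)^2 / 3.07e+15
Step 3: p = 2.25e20 / 3.07e+15 = 7.33e+04 cm^-3

7.33e+04


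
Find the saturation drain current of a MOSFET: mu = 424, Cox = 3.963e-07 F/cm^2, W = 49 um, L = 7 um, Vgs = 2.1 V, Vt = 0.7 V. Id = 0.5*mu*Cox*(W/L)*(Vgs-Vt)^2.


Step 1: Overdrive voltage Vov = Vgs - Vt = 2.1 - 0.7 = 1.4 V
Step 2: W/L = 49/7 = 7
Step 3: Id = 0.5 * 424 * 3.963e-07 * 7 * 1.4^2
Step 4: Id = 1.15e-03 A

1.15e-03


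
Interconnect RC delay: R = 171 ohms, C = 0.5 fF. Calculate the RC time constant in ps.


Step 1: tau = R * C
Step 2: tau = 171 * 0.5 fF = 171 * 5.0e-16 F
Step 3: tau = 8.55e-14 s = 0.0855 ps

0.0855


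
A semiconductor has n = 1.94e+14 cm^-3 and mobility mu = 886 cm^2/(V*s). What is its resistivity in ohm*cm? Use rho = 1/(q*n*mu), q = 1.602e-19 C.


Step 1: sigma = q * n * mu = 1.602e-19 * 1.94e+14 * 886 = 2.75358e-02 S/cm
Step 2: rho = 1 / sigma = 1 / 2.75358e-02 = 36.32 ohm*cm

36.32


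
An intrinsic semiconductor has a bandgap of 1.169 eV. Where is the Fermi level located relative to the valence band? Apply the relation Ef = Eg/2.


Step 1: For an intrinsic semiconductor, the Fermi level sits at midgap.
Step 2: Ef = Eg / 2 = 1.169 / 2 = 0.5845 eV

0.5845


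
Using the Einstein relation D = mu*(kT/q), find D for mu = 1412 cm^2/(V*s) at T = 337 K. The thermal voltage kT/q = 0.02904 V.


Step 1: D = mu * (kT/q)
Step 2: D = 1412 * 0.02904
Step 3: D = 41.0 cm^2/s

41.0


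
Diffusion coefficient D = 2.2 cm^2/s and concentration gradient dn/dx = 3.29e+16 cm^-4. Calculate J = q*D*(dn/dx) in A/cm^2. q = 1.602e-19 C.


Step 1: J = q * D * (dn/dx)
Step 2: J = 1.602e-19 * 2.2 * 3.29e+16
Step 3: J = 1.16e-02 A/cm^2

1.16e-02


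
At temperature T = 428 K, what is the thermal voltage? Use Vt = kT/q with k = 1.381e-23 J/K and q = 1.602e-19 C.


Step 1: kT = 1.381e-23 * 428 = 5.91068e-21 J
Step 2: Vt = kT/q = 5.91068e-21 / 1.602e-19
Step 3: Vt = 0.0369 V

0.0369


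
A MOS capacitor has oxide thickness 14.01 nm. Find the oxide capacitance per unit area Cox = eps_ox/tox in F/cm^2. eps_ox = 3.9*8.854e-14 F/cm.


Step 1: eps_ox = 3.9 * 8.854e-14 = 3.45306e-13 F/cm
Step 2: tox in cm = 14.01 nm * 1e-7 = 1.4010e-06 cm
Step 3: Cox = 3.45306e-13 / 1.4010e-06 = 2.46e-07 F/cm^2

2.46e-07


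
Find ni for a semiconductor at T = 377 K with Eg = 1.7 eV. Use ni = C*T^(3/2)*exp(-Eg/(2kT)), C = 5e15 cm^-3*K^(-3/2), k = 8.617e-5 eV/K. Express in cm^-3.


Step 1: Compute kT = 8.617e-5 * 377 = 0.03248609 eV
Step 2: Exponent = -Eg/(2kT) = -1.7/(2*0.03248609) = -26.16504
Step 3: T^(3/2) = 377^1.5 = 7320.02
Step 4: ni = 5e15 * 7320.02 * exp(-26.16504) = 1.59e+08 cm^-3

1.59e+08


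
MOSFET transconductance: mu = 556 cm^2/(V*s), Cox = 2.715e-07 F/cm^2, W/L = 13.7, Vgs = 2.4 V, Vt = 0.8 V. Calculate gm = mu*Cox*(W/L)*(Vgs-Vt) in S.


Step 1: Vov = Vgs - Vt = 2.4 - 0.8 = 1.6 V
Step 2: gm = mu * Cox * (W/L) * Vov
Step 3: gm = 556 * 2.715e-07 * 13.7 * 1.6 = 3.31e-03 S

3.31e-03


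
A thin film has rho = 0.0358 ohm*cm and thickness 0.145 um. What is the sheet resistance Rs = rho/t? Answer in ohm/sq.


Step 1: Convert thickness to cm: t = 0.145 um = 1.4500e-05 cm
Step 2: Rs = rho / t = 0.0358 / 1.4500e-05
Step 3: Rs = 2469.0 ohm/sq

2469.0


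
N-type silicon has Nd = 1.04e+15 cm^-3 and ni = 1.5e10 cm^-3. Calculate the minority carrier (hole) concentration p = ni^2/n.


Step 1: Since Nd >> ni, n ≈ Nd = 1.04e+15 cm^-3
Step 2: p = ni^2 / n = (1.5e10)^2 / 1.04e+15
Step 3: p = 2.25e20 / 1.04e+15 = 2.16e+05 cm^-3

2.16e+05


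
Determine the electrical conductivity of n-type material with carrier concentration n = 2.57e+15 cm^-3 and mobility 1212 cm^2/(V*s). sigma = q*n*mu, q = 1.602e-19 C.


Step 1: sigma = q * n * mu
Step 2: sigma = 1.602e-19 * 2.57e+15 * 1212
Step 3: sigma = 4.990e-01 S/cm

4.990e-01


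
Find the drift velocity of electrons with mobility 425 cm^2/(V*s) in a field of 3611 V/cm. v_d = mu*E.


Step 1: v_d = mu * E
Step 2: v_d = 425 * 3611 = 1534675
Step 3: v_d = 1.53e+06 cm/s

1.53e+06


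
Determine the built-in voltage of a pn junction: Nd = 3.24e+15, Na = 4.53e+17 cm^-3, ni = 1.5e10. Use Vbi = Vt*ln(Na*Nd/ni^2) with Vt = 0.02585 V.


Step 1: Compute Na*Nd/ni^2 = 4.53e+17 * 3.24e+15 / (1.5e10)^2 = 6.5232e+12
Step 2: ln(6.5232e+12) = 29.5064
Step 3: Vbi = 0.02585 * 29.5064 = 0.763 V

0.763


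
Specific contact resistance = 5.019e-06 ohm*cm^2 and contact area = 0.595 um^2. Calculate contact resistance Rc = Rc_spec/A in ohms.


Step 1: Convert area to cm^2: 0.595 um^2 = 5.9500e-09 cm^2
Step 2: Rc = Rc_spec / A = 5.019e-06 / 5.9500e-09
Step 3: Rc = 8.44e+02 ohms

8.44e+02


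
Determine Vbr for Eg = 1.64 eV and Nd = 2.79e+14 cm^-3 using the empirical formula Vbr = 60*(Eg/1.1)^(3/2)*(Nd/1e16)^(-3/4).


Step 1: Eg/1.1 = 1.64/1.1 = 1.490909
Step 2: (Eg/1.1)^1.5 = 1.490909^1.5 = 1.820441
Step 3: (Nd/1e16)^(-0.75) = (0.0279)^(-0.75) = 14.648625
Step 4: Vbr = 60 * 1.820441 * 14.648625 = 1600.0 V

1600.0


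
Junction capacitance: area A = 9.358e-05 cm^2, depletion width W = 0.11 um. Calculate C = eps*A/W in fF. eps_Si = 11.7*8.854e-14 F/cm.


Step 1: eps_Si = 11.7 * 8.854e-14 = 1.035918e-12 F/cm
Step 2: W in cm = 0.11 * 1e-4 = 1.10e-05 cm
Step 3: C = 1.035918e-12 * 9.358e-05 / 1.10e-05 = 8.812837e-12 F
Step 4: C = 8812.84 fF

8812.84


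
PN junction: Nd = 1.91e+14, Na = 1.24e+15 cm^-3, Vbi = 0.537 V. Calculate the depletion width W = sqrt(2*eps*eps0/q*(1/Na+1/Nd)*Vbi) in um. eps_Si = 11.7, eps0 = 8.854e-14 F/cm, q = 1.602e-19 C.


Step 1: 1/Na + 1/Nd = 1/1.24e+15 + 1/1.91e+14 = 6.04205e-15
Step 2: 2*eps*eps0/q = 2*11.7*8.854e-14/1.602e-19 = 1.293281e+07
Step 3: W^2 = 1.293281e+07 * 6.04205e-15 * 0.537 = 4.19615e-08
Step 4: W = sqrt(4.19615e-08) = 2.048e-04 cm = 2.048 um

2.048


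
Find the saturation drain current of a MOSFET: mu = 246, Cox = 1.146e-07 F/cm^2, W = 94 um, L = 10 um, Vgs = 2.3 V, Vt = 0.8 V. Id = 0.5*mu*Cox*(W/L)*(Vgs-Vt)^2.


Step 1: Overdrive voltage Vov = Vgs - Vt = 2.3 - 0.8 = 1.5 V
Step 2: W/L = 94/10 = 9.4
Step 3: Id = 0.5 * 246 * 1.146e-07 * 9.4 * 1.5^2
Step 4: Id = 2.98e-04 A

2.98e-04


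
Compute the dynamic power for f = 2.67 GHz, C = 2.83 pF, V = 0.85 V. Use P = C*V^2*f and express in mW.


Step 1: V^2 = 0.85^2 = 0.7225 V^2
Step 2: P = C*V^2*f = 2.83e-12 F * 0.7225 * 2.67e9 Hz
Step 3: P = 5.45928225e-03 W
Step 4: P = 5.459 mW

5.459


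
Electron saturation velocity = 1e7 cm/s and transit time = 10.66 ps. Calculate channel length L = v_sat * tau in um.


Step 1: tau in seconds = 10.66 ps * 1e-12 = 1.0660e-11 s
Step 2: L = v_sat * tau = 1e7 * 1.0660e-11 = 1.0660e-04 cm
Step 3: L in um = 1.0660e-04 * 1e4 = 1.066 um

1.066


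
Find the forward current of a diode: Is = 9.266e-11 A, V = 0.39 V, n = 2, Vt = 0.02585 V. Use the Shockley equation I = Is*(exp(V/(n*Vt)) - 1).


Step 1: V/(n*Vt) = 0.39/(2*0.02585) = 7.5435
Step 2: exp(7.5435) = 1.8884e+03
Step 3: I = 9.266e-11 * (1.8884e+03 - 1) = 1.75e-07 A

1.75e-07


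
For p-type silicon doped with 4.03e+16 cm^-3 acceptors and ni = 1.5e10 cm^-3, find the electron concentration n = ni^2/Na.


Step 1: Majority hole concentration p ≈ Na = 4.03e+16 cm^-3
Step 2: n = ni^2 / Na = (1.5e10)^2 / 4.03e+16
Step 3: n = 5.58e+03 cm^-3

5.58e+03


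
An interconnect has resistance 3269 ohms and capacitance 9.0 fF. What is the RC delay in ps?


Step 1: tau = R * C
Step 2: tau = 3269 * 9.0 fF = 3269 * 9.0e-15 F
Step 3: tau = 2.9421e-11 s = 29.421 ps

29.421


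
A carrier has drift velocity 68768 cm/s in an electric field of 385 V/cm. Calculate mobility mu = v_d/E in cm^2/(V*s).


Step 1: mu = v_d / E
Step 2: mu = 68768 / 385
Step 3: mu = 178.62 cm^2/(V*s)

178.62


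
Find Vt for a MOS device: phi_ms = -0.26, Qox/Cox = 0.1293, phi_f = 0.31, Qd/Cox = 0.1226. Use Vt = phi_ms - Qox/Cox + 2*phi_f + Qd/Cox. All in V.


Step 1: Vt = phi_ms - Qox/Cox + 2*phi_f + Qd/Cox
Step 2: Vt = -0.26 - 0.1293 + 2*0.31 + 0.1226
Step 3: Vt = -0.26 - 0.1293 + 0.62 + 0.1226
Step 4: Vt = 0.3533 V

0.3533


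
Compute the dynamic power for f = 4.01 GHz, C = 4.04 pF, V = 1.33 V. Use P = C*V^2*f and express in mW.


Step 1: V^2 = 1.33^2 = 1.7689 V^2
Step 2: P = C*V^2*f = 4.04e-12 F * 1.7689 * 4.01e9 Hz
Step 3: P = 2.865688756e-02 W
Step 4: P = 28.657 mW

28.657


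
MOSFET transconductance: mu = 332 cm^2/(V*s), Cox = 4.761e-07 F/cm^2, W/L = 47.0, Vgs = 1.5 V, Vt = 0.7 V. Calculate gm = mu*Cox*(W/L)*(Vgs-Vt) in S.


Step 1: Vov = Vgs - Vt = 1.5 - 0.7 = 0.8 V
Step 2: gm = mu * Cox * (W/L) * Vov
Step 3: gm = 332 * 4.761e-07 * 47.0 * 0.8 = 5.94e-03 S

5.94e-03


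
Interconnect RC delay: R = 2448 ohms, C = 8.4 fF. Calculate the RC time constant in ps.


Step 1: tau = R * C
Step 2: tau = 2448 * 8.4 fF = 2448 * 8.4e-15 F
Step 3: tau = 2.05632e-11 s = 20.5632 ps

20.5632


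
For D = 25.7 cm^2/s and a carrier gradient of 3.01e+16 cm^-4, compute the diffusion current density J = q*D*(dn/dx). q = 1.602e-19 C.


Step 1: J = q * D * (dn/dx)
Step 2: J = 1.602e-19 * 25.7 * 3.01e+16
Step 3: J = 1.24e-01 A/cm^2

1.24e-01


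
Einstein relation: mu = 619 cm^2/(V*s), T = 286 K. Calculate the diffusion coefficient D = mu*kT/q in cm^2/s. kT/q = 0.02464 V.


Step 1: D = mu * (kT/q)
Step 2: D = 619 * 0.02464
Step 3: D = 15.25 cm^2/s

15.25


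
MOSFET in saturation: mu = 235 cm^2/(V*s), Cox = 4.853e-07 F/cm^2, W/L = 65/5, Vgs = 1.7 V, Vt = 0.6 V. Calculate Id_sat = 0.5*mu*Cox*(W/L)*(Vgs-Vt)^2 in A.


Step 1: Overdrive voltage Vov = Vgs - Vt = 1.7 - 0.6 = 1.1 V
Step 2: W/L = 65/5 = 13
Step 3: Id = 0.5 * 235 * 4.853e-07 * 13 * 1.1^2
Step 4: Id = 8.97e-04 A

8.97e-04


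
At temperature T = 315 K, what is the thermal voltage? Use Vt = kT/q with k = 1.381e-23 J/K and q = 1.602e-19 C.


Step 1: kT = 1.381e-23 * 315 = 4.35015e-21 J
Step 2: Vt = kT/q = 4.35015e-21 / 1.602e-19
Step 3: Vt = 0.02715 V

0.02715


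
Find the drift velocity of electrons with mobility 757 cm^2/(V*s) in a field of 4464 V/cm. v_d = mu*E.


Step 1: v_d = mu * E
Step 2: v_d = 757 * 4464 = 3379248
Step 3: v_d = 3.38e+06 cm/s

3.38e+06


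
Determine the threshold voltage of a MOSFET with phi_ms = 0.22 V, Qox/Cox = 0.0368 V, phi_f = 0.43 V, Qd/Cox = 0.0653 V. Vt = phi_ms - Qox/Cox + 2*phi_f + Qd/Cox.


Step 1: Vt = phi_ms - Qox/Cox + 2*phi_f + Qd/Cox
Step 2: Vt = 0.22 - 0.0368 + 2*0.43 + 0.0653
Step 3: Vt = 0.22 - 0.0368 + 0.86 + 0.0653
Step 4: Vt = 1.1085 V

1.1085


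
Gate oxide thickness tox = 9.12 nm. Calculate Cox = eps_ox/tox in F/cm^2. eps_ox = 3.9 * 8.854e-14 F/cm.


Step 1: eps_ox = 3.9 * 8.854e-14 = 3.45306e-13 F/cm
Step 2: tox in cm = 9.12 nm * 1e-7 = 9.1200e-07 cm
Step 3: Cox = 3.45306e-13 / 9.1200e-07 = 3.79e-07 F/cm^2

3.79e-07


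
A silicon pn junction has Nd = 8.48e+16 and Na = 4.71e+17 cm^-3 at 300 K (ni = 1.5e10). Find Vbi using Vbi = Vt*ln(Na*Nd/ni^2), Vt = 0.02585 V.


Step 1: Compute Na*Nd/ni^2 = 4.71e+17 * 8.48e+16 / (1.5e10)^2 = 1.7751e+14
Step 2: ln(1.7751e+14) = 32.8100
Step 3: Vbi = 0.02585 * 32.8100 = 0.848 V

0.848


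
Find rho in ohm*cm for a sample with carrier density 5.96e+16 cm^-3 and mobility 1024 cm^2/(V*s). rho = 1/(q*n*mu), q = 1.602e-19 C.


Step 1: sigma = q * n * mu = 1.602e-19 * 5.96e+16 * 1024 = 9.77707e+00 S/cm
Step 2: rho = 1 / sigma = 1 / 9.77707e+00 = 0.1023 ohm*cm

0.1023


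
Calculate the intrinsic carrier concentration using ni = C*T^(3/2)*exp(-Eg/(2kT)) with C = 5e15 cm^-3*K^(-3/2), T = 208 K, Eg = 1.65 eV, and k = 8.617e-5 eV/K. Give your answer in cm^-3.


Step 1: Compute kT = 8.617e-5 * 208 = 0.01792336 eV
Step 2: Exponent = -Eg/(2kT) = -1.65/(2*0.01792336) = -46.02932
Step 3: T^(3/2) = 208^1.5 = 2999.82
Step 4: ni = 5e15 * 2999.82 * exp(-46.02932) = 1.53e-01 cm^-3

1.53e-01


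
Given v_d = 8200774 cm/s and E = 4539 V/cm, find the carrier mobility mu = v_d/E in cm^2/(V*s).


Step 1: mu = v_d / E
Step 2: mu = 8200774 / 4539
Step 3: mu = 1806.74 cm^2/(V*s)

1806.74


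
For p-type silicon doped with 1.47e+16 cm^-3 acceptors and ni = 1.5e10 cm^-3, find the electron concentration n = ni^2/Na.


Step 1: Majority hole concentration p ≈ Na = 1.47e+16 cm^-3
Step 2: n = ni^2 / Na = (1.5e10)^2 / 1.47e+16
Step 3: n = 1.53e+04 cm^-3

1.53e+04
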